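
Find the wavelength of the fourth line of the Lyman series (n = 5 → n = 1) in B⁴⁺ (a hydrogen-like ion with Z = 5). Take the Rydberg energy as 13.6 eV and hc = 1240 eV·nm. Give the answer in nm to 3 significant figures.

3.80 nm

The Lyman series terminates on n_f = 1; the fourth line has n_i = 1+4 = 5.
ΔE = 340.0 × (1/1² − 1/5²) = 326.4 eV.
λ = 1240 / 326.4 = 3.80 nm.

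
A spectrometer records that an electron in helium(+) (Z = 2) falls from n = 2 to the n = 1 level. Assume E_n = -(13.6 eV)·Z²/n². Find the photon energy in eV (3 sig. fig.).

The Bohr energies scale as Z², so for Z = 2: E_n = −54.40/n² eV.
E_2 = −54.40/4 = −13.60 eV and E_1 = −54.40/1 = −54.40 eV.
The photon energy is |E_2 − E_1| = 40.8 eV.

40.8 eV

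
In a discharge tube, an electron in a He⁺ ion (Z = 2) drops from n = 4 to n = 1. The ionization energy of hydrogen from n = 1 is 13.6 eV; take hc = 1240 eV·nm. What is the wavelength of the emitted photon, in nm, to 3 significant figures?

For Z = 2 the level energies scale as Z², so the effective Rydberg energy is 13.6 × 4 = 54.40 eV.
ΔE = 54.40 × (1/1² − 1/4²) = 54.40 × 0.9375 = 51.00 eV.
λ = hc/ΔE = 1240 / 51.00 = 24.3 nm.

24.3 nm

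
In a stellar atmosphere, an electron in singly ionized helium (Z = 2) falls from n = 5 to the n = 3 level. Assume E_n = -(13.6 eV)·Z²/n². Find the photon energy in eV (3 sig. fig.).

The Bohr energies scale as Z², so for Z = 2: E_n = −54.40/n² eV.
E_5 = −54.40/25 = −2.176 eV and E_3 = −54.40/9 = −6.044 eV.
The photon energy is |E_5 − E_3| = 3.87 eV.

3.87 eV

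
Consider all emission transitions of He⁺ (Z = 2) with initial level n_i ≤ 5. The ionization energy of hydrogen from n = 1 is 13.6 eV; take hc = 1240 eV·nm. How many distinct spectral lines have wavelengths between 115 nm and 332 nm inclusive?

3

Enumerate all n_i → n_f pairs with 1 ≤ n_f < n_i ≤ 5 and compute λ = 1240 / [13.6·4·(1/n_f² − 1/n_i²)].
Lines falling in [115, 332] nm: 4→2 (121.6 nm), 3→2 (164.1 nm), 5→3 (320.5 nm).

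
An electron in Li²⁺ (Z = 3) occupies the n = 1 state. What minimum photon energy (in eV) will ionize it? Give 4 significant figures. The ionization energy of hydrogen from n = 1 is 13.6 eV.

E_n = −13.6 Z²/n² = −122.4/n² eV for Z = 3.
E_1 = −122.4/1 = −122.4 eV, so ionization (to E = 0) requires 122.4 eV.

122.4 eV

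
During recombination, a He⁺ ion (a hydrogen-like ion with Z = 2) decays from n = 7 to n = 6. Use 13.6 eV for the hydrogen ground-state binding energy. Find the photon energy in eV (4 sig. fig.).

0.4009 eV

The Bohr energies scale as Z², so for Z = 2: E_n = −54.40/n² eV.
E_7 = −54.40/49 = −1.110 eV and E_6 = −54.40/36 = −1.511 eV.
The photon energy is |E_7 − E_6| = 0.4009 eV.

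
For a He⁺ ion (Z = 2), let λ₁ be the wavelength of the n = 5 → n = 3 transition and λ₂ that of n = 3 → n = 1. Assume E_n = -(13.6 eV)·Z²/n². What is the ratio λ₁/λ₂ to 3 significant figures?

λ ∝ 1/ΔE ∝ 1/(1/n_f² − 1/n_i²), and the Z² and hc factors cancel in the ratio.
λ₁/λ₂ = (1/1² − 1/3²)/(1/3² − 1/5²) = 0.8889/0.07111 = 12.5.

12.5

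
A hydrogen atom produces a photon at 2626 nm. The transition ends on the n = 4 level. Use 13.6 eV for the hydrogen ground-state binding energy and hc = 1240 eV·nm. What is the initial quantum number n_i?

The photon energy is ΔE = hc/λ = 1240 / 2626 = 0.4722 eV.
With Z = 1, ΔE = 13.60 × (1/n_f² − 1/n_i²), so 1/n_f² − 1/n_i² = 0.03472.
With n_f = 4: 1/n_i² = 1/16 − 0.03472 = 0.02778, so n_i ≈ 6.00.

n_i = 6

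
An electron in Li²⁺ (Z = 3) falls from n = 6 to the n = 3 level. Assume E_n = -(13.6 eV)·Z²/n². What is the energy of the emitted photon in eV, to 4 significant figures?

10.20 eV

The Bohr energies scale as Z², so for Z = 3: E_n = −122.4/n² eV.
E_6 = −122.4/36 = −3.400 eV and E_3 = −122.4/9 = −13.60 eV.
The photon energy is |E_6 − E_3| = 10.20 eV.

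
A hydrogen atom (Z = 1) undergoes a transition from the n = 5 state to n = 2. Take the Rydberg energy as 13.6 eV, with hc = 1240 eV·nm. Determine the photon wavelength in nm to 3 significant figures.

434 nm

ΔE = 13.60 × (1/2² − 1/5²) = 13.60 × 0.2100 = 2.856 eV.
λ = hc/ΔE = 1240 / 2.856 = 434 nm.
This line belongs to the Balmer series.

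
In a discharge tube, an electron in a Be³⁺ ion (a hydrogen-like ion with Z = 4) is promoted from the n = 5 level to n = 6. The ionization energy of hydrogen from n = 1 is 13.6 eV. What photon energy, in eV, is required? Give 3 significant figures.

2.66 eV

The Bohr energies scale as Z², so for Z = 4: E_n = −217.6/n² eV.
E_6 = −217.6/36 = −6.044 eV and E_5 = −217.6/25 = −8.704 eV.
The photon energy is |E_6 − E_5| = 2.66 eV.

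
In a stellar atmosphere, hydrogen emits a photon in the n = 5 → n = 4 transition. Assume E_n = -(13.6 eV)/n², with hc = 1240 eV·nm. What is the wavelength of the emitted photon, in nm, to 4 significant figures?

ΔE = 13.60 × (1/4² − 1/5²) = 13.60 × 0.02250 = 0.3060 eV.
λ = hc/ΔE = 1240 / 0.3060 = 4052 nm.

4052 nm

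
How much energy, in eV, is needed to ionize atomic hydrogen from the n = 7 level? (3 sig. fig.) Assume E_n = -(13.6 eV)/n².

0.278 eV

E_7 = −13.60/49 = −0.278 eV, so ionization (to E = 0) requires 0.278 eV.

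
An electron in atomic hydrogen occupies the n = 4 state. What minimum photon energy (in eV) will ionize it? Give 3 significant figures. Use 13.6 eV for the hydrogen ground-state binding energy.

0.850 eV

E_4 = −13.60/16 = −0.850 eV, so ionization (to E = 0) requires 0.850 eV.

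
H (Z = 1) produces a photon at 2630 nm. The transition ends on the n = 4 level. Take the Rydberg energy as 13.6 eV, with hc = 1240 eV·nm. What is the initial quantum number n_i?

n_i = 6

The photon energy is ΔE = hc/λ = 1240 / 2630 = 0.4715 eV.
With Z = 1, ΔE = 13.60 × (1/n_f² − 1/n_i²), so 1/n_f² − 1/n_i² = 0.03467.
With n_f = 4: 1/n_i² = 1/16 − 0.03467 = 0.02783, so n_i ≈ 5.99.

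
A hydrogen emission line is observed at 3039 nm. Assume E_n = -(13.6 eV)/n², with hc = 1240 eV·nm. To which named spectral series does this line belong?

ΔE = 1240/3039 = 0.4080 eV.
This matches 13.6 × (1/5² − 1/10²), so n_f = 5: the Pfund series.

Pfund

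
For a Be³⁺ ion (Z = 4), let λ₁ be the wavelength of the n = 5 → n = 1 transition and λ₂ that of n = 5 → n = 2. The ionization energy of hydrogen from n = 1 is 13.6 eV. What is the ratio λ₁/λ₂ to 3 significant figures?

0.219

λ ∝ 1/ΔE ∝ 1/(1/n_f² − 1/n_i²), and the Z² and hc factors cancel in the ratio.
λ₁/λ₂ = (1/2² − 1/5²)/(1/1² − 1/5²) = 0.2100/0.9600 = 0.219.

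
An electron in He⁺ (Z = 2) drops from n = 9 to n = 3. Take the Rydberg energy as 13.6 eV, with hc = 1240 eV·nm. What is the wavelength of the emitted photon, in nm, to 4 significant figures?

230.8 nm

For Z = 2 the level energies scale as Z², so the effective Rydberg energy is 13.6 × 4 = 54.40 eV.
ΔE = 54.40 × (1/3² − 1/9²) = 54.40 × 0.09877 = 5.373 eV.
λ = hc/ΔE = 1240 / 5.373 = 230.8 nm.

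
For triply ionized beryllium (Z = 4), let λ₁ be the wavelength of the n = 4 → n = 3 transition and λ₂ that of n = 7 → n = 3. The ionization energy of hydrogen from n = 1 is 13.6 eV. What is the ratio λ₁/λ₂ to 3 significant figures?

1.87

λ ∝ 1/ΔE ∝ 1/(1/n_f² − 1/n_i²), and the Z² and hc factors cancel in the ratio.
λ₁/λ₂ = (1/3² − 1/7²)/(1/3² − 1/4²) = 0.09070/0.04861 = 1.87.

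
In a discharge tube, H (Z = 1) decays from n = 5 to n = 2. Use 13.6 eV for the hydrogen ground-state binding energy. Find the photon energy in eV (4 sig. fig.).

E_5 = −13.60/25 = −0.5440 eV and E_2 = −13.60/4 = −3.400 eV.
The photon energy is |E_5 − E_2| = 2.856 eV.

2.856 eV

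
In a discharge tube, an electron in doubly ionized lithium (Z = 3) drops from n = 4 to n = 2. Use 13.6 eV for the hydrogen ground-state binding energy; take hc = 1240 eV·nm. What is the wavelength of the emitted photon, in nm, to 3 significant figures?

54.0 nm

For Z = 3 the level energies scale as Z², so the effective Rydberg energy is 13.6 × 9 = 122.4 eV.
ΔE = 122.4 × (1/2² − 1/4²) = 122.4 × 0.1875 = 22.95 eV.
λ = hc/ΔE = 1240 / 22.95 = 54.0 nm.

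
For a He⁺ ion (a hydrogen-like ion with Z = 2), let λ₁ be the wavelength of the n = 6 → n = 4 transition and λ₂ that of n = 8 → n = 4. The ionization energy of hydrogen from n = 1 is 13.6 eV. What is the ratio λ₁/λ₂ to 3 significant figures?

λ ∝ 1/ΔE ∝ 1/(1/n_f² − 1/n_i²), and the Z² and hc factors cancel in the ratio.
λ₁/λ₂ = (1/4² − 1/8²)/(1/4² − 1/6²) = 0.04688/0.03472 = 1.35.

1.35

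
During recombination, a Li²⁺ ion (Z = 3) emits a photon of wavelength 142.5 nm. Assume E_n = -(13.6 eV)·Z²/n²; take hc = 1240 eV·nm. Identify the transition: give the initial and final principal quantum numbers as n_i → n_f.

n_i = 5, n_f = 3

The photon energy is ΔE = hc/λ = 1240 / 142.5 = 8.702 eV.
With Z = 3, ΔE = 122.4 × (1/n_f² − 1/n_i²), so 1/n_f² − 1/n_i² = 0.07109.
Trying n_f = 3 gives 1/n_i² = 0.04002, i.e. n_i ≈ 5; this pair matches.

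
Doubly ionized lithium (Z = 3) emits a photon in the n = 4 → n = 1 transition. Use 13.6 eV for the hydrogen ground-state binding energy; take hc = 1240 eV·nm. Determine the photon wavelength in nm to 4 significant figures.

10.81 nm

For Z = 3 the level energies scale as Z², so the effective Rydberg energy is 13.6 × 9 = 122.4 eV.
ΔE = 122.4 × (1/1² − 1/4²) = 122.4 × 0.9375 = 114.8 eV.
λ = hc/ΔE = 1240 / 114.8 = 10.81 nm.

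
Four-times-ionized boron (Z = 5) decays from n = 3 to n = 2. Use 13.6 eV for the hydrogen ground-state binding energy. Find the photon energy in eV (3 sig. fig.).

The Bohr energies scale as Z², so for Z = 5: E_n = −340.0/n² eV.
E_3 = −340.0/9 = −37.78 eV and E_2 = −340.0/4 = −85.00 eV.
The photon energy is |E_3 − E_2| = 47.2 eV.

47.2 eV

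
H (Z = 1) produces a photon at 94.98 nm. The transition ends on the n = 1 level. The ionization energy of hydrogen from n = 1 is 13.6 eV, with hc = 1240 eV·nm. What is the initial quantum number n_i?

The photon energy is ΔE = hc/λ = 1240 / 94.98 = 13.06 eV.
With Z = 1, ΔE = 13.60 × (1/n_f² − 1/n_i²), so 1/n_f² − 1/n_i² = 0.9600.
With n_f = 1: 1/n_i² = 1/1 − 0.9600 = 0.04005, so n_i ≈ 5.00.

n_i = 5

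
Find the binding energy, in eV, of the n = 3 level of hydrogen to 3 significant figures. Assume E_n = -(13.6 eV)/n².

E_3 = −13.60/9 = −1.51 eV, so ionization (to E = 0) requires 1.51 eV.

1.51 eV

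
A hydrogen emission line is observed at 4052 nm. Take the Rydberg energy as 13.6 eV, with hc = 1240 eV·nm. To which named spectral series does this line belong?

Brackett

ΔE = 1240/4052 = 0.3060 eV.
This matches 13.6 × (1/4² − 1/5²), so n_f = 4: the Brackett series.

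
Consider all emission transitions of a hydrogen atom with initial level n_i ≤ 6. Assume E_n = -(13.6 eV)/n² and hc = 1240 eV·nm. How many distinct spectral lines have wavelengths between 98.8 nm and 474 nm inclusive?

Enumerate all n_i → n_f pairs with 1 ≤ n_f < n_i ≤ 6 and compute λ = 1240 / [13.6·1·(1/n_f² − 1/n_i²)].
Lines falling in [98.8, 474] nm: 3→1 (102.6 nm), 2→1 (121.6 nm), 6→2 (410.3 nm), 5→2 (434.2 nm).

4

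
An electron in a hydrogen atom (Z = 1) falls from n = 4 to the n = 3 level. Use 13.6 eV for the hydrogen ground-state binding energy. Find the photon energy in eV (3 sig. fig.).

0.661 eV

E_4 = −13.60/16 = −0.8500 eV and E_3 = −13.60/9 = −1.511 eV.
The photon energy is |E_4 − E_3| = 0.661 eV.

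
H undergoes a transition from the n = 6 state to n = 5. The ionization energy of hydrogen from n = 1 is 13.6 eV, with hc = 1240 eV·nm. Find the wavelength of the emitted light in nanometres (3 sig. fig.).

7460 nm

ΔE = 13.60 × (1/5² − 1/6²) = 13.60 × 0.01222 = 0.1662 eV.
λ = hc/ΔE = 1240 / 0.1662 = 7460 nm.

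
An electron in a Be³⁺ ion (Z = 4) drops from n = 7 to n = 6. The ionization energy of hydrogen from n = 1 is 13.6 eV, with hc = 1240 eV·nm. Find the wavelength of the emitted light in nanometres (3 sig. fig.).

For Z = 4 the level energies scale as Z², so the effective Rydberg energy is 13.6 × 16 = 217.6 eV.
ΔE = 217.6 × (1/6² − 1/7²) = 217.6 × 0.007370 = 1.604 eV.
λ = hc/ΔE = 1240 / 1.604 = 773 nm.

773 nm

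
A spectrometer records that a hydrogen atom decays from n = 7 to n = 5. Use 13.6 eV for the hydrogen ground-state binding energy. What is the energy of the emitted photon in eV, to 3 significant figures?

0.266 eV

E_7 = −13.60/49 = −0.2776 eV and E_5 = −13.60/25 = −0.5440 eV.
The photon energy is |E_7 − E_5| = 0.266 eV.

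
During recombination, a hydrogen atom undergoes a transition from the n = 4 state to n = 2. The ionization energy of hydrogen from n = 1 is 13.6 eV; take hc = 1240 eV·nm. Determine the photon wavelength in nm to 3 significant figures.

ΔE = 13.60 × (1/2² − 1/4²) = 13.60 × 0.1875 = 2.550 eV.
λ = hc/ΔE = 1240 / 2.550 = 486 nm.
This line belongs to the Balmer series.

486 nm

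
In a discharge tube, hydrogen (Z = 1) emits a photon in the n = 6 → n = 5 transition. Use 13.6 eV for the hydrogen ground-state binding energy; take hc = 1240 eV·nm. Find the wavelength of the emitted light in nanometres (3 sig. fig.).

ΔE = 13.60 × (1/5² − 1/6²) = 13.60 × 0.01222 = 0.1662 eV.
λ = hc/ΔE = 1240 / 0.1662 = 7460 nm.
This line belongs to the Pfund series.

7460 nm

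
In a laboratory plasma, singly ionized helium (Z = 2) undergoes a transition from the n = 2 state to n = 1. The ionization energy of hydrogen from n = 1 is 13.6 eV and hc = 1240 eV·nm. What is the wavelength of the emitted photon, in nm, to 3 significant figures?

30.4 nm

For Z = 2 the level energies scale as Z², so the effective Rydberg energy is 13.6 × 4 = 54.40 eV.
ΔE = 54.40 × (1/1² − 1/2²) = 54.40 × 0.7500 = 40.80 eV.
λ = hc/ΔE = 1240 / 40.80 = 30.4 nm.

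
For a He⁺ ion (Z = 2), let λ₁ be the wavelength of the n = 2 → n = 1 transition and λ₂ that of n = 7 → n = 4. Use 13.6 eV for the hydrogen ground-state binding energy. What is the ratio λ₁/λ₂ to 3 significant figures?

λ ∝ 1/ΔE ∝ 1/(1/n_f² − 1/n_i²), and the Z² and hc factors cancel in the ratio.
λ₁/λ₂ = (1/4² − 1/7²)/(1/1² − 1/2²) = 0.04209/0.7500 = 0.0561.

0.0561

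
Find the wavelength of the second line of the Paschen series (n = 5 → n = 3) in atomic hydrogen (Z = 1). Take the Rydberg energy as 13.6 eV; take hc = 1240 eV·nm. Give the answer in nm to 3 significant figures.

1280 nm

The Paschen series terminates on n_f = 3; the second line has n_i = 3+2 = 5.
ΔE = 13.60 × (1/3² − 1/5²) = 0.9671 eV.
λ = 1240 / 0.9671 = 1280 nm.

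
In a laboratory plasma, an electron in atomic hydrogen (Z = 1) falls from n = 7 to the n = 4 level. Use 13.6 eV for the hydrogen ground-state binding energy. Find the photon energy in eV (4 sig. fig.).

0.5724 eV

E_7 = −13.60/49 = −0.2776 eV and E_4 = −13.60/16 = −0.8500 eV.
The photon energy is |E_7 − E_4| = 0.5724 eV.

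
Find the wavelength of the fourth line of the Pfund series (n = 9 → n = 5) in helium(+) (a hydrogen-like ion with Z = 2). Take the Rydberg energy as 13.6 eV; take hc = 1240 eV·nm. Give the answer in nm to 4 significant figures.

824.3 nm

The Pfund series terminates on n_f = 5; the fourth line has n_i = 5+4 = 9.
ΔE = 54.40 × (1/5² − 1/9²) = 1.504 eV.
λ = 1240 / 1.504 = 824.3 nm.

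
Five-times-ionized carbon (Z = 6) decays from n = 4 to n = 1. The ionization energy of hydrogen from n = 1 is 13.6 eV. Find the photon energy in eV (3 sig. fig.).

459 eV

The Bohr energies scale as Z², so for Z = 6: E_n = −489.6/n² eV.
E_4 = −489.6/16 = −30.60 eV and E_1 = −489.6/1 = −489.6 eV.
The photon energy is |E_4 − E_1| = 459 eV.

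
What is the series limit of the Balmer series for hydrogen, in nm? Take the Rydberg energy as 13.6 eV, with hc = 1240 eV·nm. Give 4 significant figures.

364.7 nm

The Balmer series has lower level n_f = 2; the series limit corresponds to n_i → ∞.
ΔE_max = 13.6 × 1 / 2² = 3.400 eV.
λ_min = 1240 / 3.400 = 364.7 nm.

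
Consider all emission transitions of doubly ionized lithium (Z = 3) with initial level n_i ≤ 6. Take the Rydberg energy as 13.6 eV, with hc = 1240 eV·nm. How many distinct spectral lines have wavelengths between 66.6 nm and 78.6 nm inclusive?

Enumerate all n_i → n_f pairs with 1 ≤ n_f < n_i ≤ 6 and compute λ = 1240 / [13.6·9·(1/n_f² − 1/n_i²)].
Lines falling in [66.6, 78.6] nm: 3→2 (72.94 nm).

1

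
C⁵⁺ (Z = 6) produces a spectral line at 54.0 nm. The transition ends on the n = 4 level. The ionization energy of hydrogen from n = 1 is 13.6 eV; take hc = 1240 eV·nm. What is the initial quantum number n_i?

n_i = 8

The photon energy is ΔE = hc/λ = 1240 / 54.0 = 22.96 eV.
With Z = 6, ΔE = 489.6 × (1/n_f² − 1/n_i²), so 1/n_f² − 1/n_i² = 0.04690.
With n_f = 4: 1/n_i² = 1/16 − 0.04690 = 0.01560, so n_i ≈ 8.01.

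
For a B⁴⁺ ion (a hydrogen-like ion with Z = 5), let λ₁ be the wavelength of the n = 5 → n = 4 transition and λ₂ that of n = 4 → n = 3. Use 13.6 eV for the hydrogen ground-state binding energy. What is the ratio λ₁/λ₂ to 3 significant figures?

λ ∝ 1/ΔE ∝ 1/(1/n_f² − 1/n_i²), and the Z² and hc factors cancel in the ratio.
λ₁/λ₂ = (1/3² − 1/4²)/(1/4² − 1/5²) = 0.04861/0.02250 = 2.16.

2.16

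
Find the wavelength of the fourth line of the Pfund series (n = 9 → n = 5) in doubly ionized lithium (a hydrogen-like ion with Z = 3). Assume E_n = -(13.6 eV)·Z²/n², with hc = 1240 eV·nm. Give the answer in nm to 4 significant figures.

366.3 nm

The Pfund series terminates on n_f = 5; the fourth line has n_i = 5+4 = 9.
ΔE = 122.4 × (1/5² − 1/9²) = 3.385 eV.
λ = 1240 / 3.385 = 366.3 nm.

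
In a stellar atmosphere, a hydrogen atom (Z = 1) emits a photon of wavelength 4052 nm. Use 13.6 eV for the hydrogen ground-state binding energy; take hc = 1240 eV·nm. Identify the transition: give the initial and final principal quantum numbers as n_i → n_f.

n_i = 5, n_f = 4

The photon energy is ΔE = hc/λ = 1240 / 4052 = 0.3060 eV.
With Z = 1, ΔE = 13.60 × (1/n_f² − 1/n_i²), so 1/n_f² − 1/n_i² = 0.02250.
Trying n_f = 4 gives 1/n_i² = 0.04000, i.e. n_i ≈ 5; this pair matches.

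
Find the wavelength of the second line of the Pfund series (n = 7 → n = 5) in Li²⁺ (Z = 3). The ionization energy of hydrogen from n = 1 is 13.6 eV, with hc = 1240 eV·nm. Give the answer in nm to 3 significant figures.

The Pfund series terminates on n_f = 5; the second line has n_i = 5+2 = 7.
ΔE = 122.4 × (1/5² − 1/7²) = 2.398 eV.
λ = 1240 / 2.398 = 517 nm.

517 nm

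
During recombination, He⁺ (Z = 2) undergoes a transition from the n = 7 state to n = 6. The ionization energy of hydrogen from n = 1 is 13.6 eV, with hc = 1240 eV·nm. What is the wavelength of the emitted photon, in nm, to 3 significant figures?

For Z = 2 the level energies scale as Z², so the effective Rydberg energy is 13.6 × 4 = 54.40 eV.
ΔE = 54.40 × (1/6² − 1/7²) = 54.40 × 0.007370 = 0.4009 eV.
λ = hc/ΔE = 1240 / 0.4009 = 3090 nm.

3090 nm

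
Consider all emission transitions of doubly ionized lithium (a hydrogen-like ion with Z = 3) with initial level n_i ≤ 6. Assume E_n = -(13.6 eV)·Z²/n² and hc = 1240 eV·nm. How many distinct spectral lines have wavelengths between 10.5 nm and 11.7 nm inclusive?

Enumerate all n_i → n_f pairs with 1 ≤ n_f < n_i ≤ 6 and compute λ = 1240 / [13.6·9·(1/n_f² − 1/n_i²)].
Lines falling in [10.5, 11.7] nm: 5→1 (10.55 nm), 4→1 (10.81 nm), 3→1 (11.40 nm).

3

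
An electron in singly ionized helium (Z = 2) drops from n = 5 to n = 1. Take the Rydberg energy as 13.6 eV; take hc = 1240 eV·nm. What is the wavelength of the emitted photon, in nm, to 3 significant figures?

23.7 nm

For Z = 2 the level energies scale as Z², so the effective Rydberg energy is 13.6 × 4 = 54.40 eV.
ΔE = 54.40 × (1/1² − 1/5²) = 54.40 × 0.9600 = 52.22 eV.
λ = hc/ΔE = 1240 / 52.22 = 23.7 nm.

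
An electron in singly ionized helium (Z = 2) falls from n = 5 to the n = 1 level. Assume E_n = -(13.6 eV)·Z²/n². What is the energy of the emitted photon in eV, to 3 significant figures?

52.2 eV

The Bohr energies scale as Z², so for Z = 2: E_n = −54.40/n² eV.
E_5 = −54.40/25 = −2.176 eV and E_1 = −54.40/1 = −54.40 eV.
The photon energy is |E_5 − E_1| = 52.2 eV.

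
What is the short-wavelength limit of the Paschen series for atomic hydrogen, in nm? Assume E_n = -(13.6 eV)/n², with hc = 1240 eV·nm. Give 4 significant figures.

820.6 nm

The Paschen series has lower level n_f = 3; the series limit corresponds to n_i → ∞.
ΔE_max = 13.6 × 1 / 3² = 1.511 eV.
λ_min = 1240 / 1.511 = 820.6 nm.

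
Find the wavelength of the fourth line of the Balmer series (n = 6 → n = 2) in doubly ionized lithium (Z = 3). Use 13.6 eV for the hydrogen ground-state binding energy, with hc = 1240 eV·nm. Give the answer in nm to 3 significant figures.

45.6 nm

The Balmer series terminates on n_f = 2; the fourth line has n_i = 2+4 = 6.
ΔE = 122.4 × (1/2² − 1/6²) = 27.20 eV.
λ = 1240 / 27.20 = 45.6 nm.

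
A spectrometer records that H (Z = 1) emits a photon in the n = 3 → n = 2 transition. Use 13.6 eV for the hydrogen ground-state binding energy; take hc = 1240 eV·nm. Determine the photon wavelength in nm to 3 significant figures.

656 nm

ΔE = 13.60 × (1/2² − 1/3²) = 13.60 × 0.1389 = 1.889 eV.
λ = hc/ΔE = 1240 / 1.889 = 656 nm.
This line belongs to the Balmer series.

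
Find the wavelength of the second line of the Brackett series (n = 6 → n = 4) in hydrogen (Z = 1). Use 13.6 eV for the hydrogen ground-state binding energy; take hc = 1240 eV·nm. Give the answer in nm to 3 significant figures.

2630 nm

The Brackett series terminates on n_f = 4; the second line has n_i = 4+2 = 6.
ΔE = 13.60 × (1/4² − 1/6²) = 0.4722 eV.
λ = 1240 / 0.4722 = 2630 nm.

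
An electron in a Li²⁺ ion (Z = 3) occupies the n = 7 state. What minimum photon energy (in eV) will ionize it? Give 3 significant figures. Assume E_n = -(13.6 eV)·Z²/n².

2.50 eV

E_n = −13.6 Z²/n² = −122.4/n² eV for Z = 3.
E_7 = −122.4/49 = −2.50 eV, so ionization (to E = 0) requires 2.50 eV.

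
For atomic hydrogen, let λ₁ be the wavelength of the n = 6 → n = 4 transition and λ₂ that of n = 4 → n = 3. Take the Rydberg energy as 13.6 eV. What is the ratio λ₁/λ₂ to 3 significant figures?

λ ∝ 1/ΔE ∝ 1/(1/n_f² − 1/n_i²), and the Z² and hc factors cancel in the ratio.
λ₁/λ₂ = (1/3² − 1/4²)/(1/4² − 1/6²) = 0.04861/0.03472 = 1.40.

1.40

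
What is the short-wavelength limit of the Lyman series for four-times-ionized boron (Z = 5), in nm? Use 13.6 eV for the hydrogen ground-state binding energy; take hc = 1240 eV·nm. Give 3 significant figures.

3.65 nm

The Lyman series has lower level n_f = 1; the series limit corresponds to n_i → ∞.
ΔE_max = 13.6 × 25 / 1² = 340.0 eV.
λ_min = 1240 / 340.0 = 3.65 nm.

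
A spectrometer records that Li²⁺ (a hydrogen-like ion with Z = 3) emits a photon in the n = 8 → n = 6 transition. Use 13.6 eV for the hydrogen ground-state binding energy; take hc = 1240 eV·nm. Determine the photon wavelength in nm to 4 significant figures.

For Z = 3 the level energies scale as Z², so the effective Rydberg energy is 13.6 × 9 = 122.4 eV.
ΔE = 122.4 × (1/6² − 1/8²) = 122.4 × 0.01215 = 1.488 eV.
λ = hc/ΔE = 1240 / 1.488 = 833.6 nm.

833.6 nm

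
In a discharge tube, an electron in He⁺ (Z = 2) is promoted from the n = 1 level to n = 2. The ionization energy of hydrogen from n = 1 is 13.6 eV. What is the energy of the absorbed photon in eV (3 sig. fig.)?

The Bohr energies scale as Z², so for Z = 2: E_n = −54.40/n² eV.
E_2 = −54.40/4 = −13.60 eV and E_1 = −54.40/1 = −54.40 eV.
The photon energy is |E_2 − E_1| = 40.8 eV.

40.8 eV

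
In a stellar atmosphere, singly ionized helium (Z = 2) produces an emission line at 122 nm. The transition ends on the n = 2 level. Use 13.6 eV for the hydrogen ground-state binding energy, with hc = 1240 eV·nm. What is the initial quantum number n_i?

The photon energy is ΔE = hc/λ = 1240 / 122 = 10.16 eV.
With Z = 2, ΔE = 54.40 × (1/n_f² − 1/n_i²), so 1/n_f² − 1/n_i² = 0.1868.
With n_f = 2: 1/n_i² = 1/4 − 0.1868 = 0.06316, so n_i ≈ 3.98.

n_i = 4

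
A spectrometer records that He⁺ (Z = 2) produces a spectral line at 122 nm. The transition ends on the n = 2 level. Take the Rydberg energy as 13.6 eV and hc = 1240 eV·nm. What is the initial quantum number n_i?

The photon energy is ΔE = hc/λ = 1240 / 122 = 10.16 eV.
With Z = 2, ΔE = 54.40 × (1/n_f² − 1/n_i²), so 1/n_f² − 1/n_i² = 0.1868.
With n_f = 2: 1/n_i² = 1/4 − 0.1868 = 0.06316, so n_i ≈ 3.98.

n_i = 4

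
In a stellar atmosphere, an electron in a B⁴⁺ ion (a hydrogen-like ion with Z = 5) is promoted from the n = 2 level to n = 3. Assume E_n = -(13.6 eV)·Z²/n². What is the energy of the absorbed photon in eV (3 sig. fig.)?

The Bohr energies scale as Z², so for Z = 5: E_n = −340.0/n² eV.
E_3 = −340.0/9 = −37.78 eV and E_2 = −340.0/4 = −85.00 eV.
The photon energy is |E_3 − E_2| = 47.2 eV.

47.2 eV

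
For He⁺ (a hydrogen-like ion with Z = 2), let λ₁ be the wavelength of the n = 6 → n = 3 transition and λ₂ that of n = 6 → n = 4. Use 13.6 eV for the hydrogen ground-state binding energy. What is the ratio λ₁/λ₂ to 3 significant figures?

0.417

λ ∝ 1/ΔE ∝ 1/(1/n_f² − 1/n_i²), and the Z² and hc factors cancel in the ratio.
λ₁/λ₂ = (1/4² − 1/6²)/(1/3² − 1/6²) = 0.03472/0.08333 = 0.417.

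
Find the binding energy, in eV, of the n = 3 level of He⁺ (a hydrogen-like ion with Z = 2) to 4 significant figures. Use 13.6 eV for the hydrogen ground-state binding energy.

E_n = −13.6 Z²/n² = −54.40/n² eV for Z = 2.
E_3 = −54.40/9 = −6.044 eV, so ionization (to E = 0) requires 6.044 eV.

6.044 eV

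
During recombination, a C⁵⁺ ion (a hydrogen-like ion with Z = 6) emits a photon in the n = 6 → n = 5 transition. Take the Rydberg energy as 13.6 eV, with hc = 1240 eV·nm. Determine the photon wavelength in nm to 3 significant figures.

207 nm

For Z = 6 the level energies scale as Z², so the effective Rydberg energy is 13.6 × 36 = 489.6 eV.
ΔE = 489.6 × (1/5² − 1/6²) = 489.6 × 0.01222 = 5.984 eV.
λ = hc/ΔE = 1240 / 5.984 = 207 nm.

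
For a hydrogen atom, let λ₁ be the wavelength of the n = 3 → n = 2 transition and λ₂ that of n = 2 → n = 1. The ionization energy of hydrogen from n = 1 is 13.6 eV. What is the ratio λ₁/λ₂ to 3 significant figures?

5.40

λ ∝ 1/ΔE ∝ 1/(1/n_f² − 1/n_i²), and the Z² and hc factors cancel in the ratio.
λ₁/λ₂ = (1/1² − 1/2²)/(1/2² − 1/3²) = 0.7500/0.1389 = 5.40.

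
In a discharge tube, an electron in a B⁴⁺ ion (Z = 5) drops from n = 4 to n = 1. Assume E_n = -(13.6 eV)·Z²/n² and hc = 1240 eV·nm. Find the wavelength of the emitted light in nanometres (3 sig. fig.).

For Z = 5 the level energies scale as Z², so the effective Rydberg energy is 13.6 × 25 = 340.0 eV.
ΔE = 340.0 × (1/1² − 1/4²) = 340.0 × 0.9375 = 318.8 eV.
λ = hc/ΔE = 1240 / 318.8 = 3.89 nm.

3.89 nm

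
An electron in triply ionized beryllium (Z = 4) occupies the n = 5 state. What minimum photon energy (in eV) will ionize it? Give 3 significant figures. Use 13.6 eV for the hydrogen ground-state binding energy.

E_n = −13.6 Z²/n² = −217.6/n² eV for Z = 4.
E_5 = −217.6/25 = −8.70 eV, so ionization (to E = 0) requires 8.70 eV.

8.70 eV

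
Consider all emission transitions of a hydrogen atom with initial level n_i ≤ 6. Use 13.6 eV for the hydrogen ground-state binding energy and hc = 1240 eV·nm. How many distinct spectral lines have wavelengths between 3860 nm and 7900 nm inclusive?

Enumerate all n_i → n_f pairs with 1 ≤ n_f < n_i ≤ 6 and compute λ = 1240 / [13.6·1·(1/n_f² − 1/n_i²)].
Lines falling in [3860, 7900] nm: 5→4 (4052 nm), 6→5 (7460 nm).

2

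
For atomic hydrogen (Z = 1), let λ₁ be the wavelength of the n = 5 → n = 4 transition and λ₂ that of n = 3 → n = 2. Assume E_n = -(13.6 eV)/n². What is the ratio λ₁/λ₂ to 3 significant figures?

λ ∝ 1/ΔE ∝ 1/(1/n_f² − 1/n_i²), and the Z² and hc factors cancel in the ratio.
λ₁/λ₂ = (1/2² − 1/3²)/(1/4² − 1/5²) = 0.1389/0.02250 = 6.17.

6.17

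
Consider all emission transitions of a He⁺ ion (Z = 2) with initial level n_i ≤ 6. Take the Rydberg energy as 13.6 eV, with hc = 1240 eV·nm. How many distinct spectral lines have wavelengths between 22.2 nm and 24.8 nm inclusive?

Enumerate all n_i → n_f pairs with 1 ≤ n_f < n_i ≤ 6 and compute λ = 1240 / [13.6·4·(1/n_f² − 1/n_i²)].
Lines falling in [22.2, 24.8] nm: 6→1 (23.45 nm), 5→1 (23.74 nm), 4→1 (24.31 nm).

3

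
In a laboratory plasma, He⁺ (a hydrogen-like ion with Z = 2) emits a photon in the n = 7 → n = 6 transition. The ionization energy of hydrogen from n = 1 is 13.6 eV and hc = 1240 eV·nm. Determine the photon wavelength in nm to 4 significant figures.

For Z = 2 the level energies scale as Z², so the effective Rydberg energy is 13.6 × 4 = 54.40 eV.
ΔE = 54.40 × (1/6² − 1/7²) = 54.40 × 0.007370 = 0.4009 eV.
λ = hc/ΔE = 1240 / 0.4009 = 3093 nm.

3093 nm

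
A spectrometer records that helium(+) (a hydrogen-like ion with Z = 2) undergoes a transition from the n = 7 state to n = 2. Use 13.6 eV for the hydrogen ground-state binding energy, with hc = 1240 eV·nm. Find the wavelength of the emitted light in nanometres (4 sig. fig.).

99.28 nm

For Z = 2 the level energies scale as Z², so the effective Rydberg energy is 13.6 × 4 = 54.40 eV.
ΔE = 54.40 × (1/2² − 1/7²) = 54.40 × 0.2296 = 12.49 eV.
λ = hc/ΔE = 1240 / 12.49 = 99.28 nm.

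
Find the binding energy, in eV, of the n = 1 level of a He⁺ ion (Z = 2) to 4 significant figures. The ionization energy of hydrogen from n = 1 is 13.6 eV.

E_n = −13.6 Z²/n² = −54.40/n² eV for Z = 2.
E_1 = −54.40/1 = −54.40 eV, so ionization (to E = 0) requires 54.40 eV.

54.40 eV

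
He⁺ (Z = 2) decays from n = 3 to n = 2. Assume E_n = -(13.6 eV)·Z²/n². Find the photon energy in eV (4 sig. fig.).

The Bohr energies scale as Z², so for Z = 2: E_n = −54.40/n² eV.
E_3 = −54.40/9 = −6.044 eV and E_2 = −54.40/4 = −13.60 eV.
The photon energy is |E_3 − E_2| = 7.556 eV.

7.556 eV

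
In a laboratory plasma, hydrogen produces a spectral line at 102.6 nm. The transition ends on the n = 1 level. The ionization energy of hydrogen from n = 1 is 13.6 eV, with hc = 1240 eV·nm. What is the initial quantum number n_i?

The photon energy is ΔE = hc/λ = 1240 / 102.6 = 12.09 eV.
With Z = 1, ΔE = 13.60 × (1/n_f² − 1/n_i²), so 1/n_f² − 1/n_i² = 0.8887.
With n_f = 1: 1/n_i² = 1/1 − 0.8887 = 0.1113, so n_i ≈ 3.00.

n_i = 3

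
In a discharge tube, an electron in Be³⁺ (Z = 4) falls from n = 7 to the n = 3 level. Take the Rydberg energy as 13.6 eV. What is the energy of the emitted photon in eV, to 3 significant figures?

The Bohr energies scale as Z², so for Z = 4: E_n = −217.6/n² eV.
E_7 = −217.6/49 = −4.441 eV and E_3 = −217.6/9 = −24.18 eV.
The photon energy is |E_7 − E_3| = 19.7 eV.

19.7 eV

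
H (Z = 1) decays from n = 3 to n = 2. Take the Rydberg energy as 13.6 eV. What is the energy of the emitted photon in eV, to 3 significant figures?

1.89 eV

E_3 = −13.60/9 = −1.511 eV and E_2 = −13.60/4 = −3.400 eV.
The photon energy is |E_3 − E_2| = 1.89 eV.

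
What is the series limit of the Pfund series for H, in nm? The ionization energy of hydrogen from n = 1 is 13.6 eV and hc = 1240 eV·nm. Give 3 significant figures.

The Pfund series has lower level n_f = 5; the series limit corresponds to n_i → ∞.
ΔE_max = 13.6 × 1 / 5² = 0.5440 eV.
λ_min = 1240 / 0.5440 = 2280 nm.

2280 nm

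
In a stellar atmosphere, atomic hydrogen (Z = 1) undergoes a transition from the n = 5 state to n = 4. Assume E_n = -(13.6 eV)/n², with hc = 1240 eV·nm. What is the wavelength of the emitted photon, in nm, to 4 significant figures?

ΔE = 13.60 × (1/4² − 1/5²) = 13.60 × 0.02250 = 0.3060 eV.
λ = hc/ΔE = 1240 / 0.3060 = 4052 nm.
This line belongs to the Brackett series.

4052 nm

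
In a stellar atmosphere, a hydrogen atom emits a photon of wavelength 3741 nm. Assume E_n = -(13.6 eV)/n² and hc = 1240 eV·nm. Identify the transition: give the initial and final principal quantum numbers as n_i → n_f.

The photon energy is ΔE = hc/λ = 1240 / 3741 = 0.3315 eV.
With Z = 1, ΔE = 13.60 × (1/n_f² − 1/n_i²), so 1/n_f² − 1/n_i² = 0.02437.
Trying n_f = 5 gives 1/n_i² = 0.01563, i.e. n_i ≈ 8; this pair matches.

n_i = 8, n_f = 5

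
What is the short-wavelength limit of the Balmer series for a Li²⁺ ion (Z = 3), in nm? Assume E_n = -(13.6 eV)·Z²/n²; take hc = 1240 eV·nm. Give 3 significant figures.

40.5 nm

The Balmer series has lower level n_f = 2; the series limit corresponds to n_i → ∞.
ΔE_max = 13.6 × 9 / 2² = 30.60 eV.
λ_min = 1240 / 30.60 = 40.5 nm.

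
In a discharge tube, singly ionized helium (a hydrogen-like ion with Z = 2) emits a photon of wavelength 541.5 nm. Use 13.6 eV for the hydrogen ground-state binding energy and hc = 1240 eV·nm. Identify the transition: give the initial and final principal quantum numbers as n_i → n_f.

n_i = 7, n_f = 4

The photon energy is ΔE = hc/λ = 1240 / 541.5 = 2.290 eV.
With Z = 2, ΔE = 54.40 × (1/n_f² − 1/n_i²), so 1/n_f² − 1/n_i² = 0.04209.
Trying n_f = 4 gives 1/n_i² = 0.02041, i.e. n_i ≈ 7; this pair matches.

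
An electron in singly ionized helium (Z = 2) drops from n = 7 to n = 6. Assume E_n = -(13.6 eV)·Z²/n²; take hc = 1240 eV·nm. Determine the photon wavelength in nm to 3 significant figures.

3090 nm

For Z = 2 the level energies scale as Z², so the effective Rydberg energy is 13.6 × 4 = 54.40 eV.
ΔE = 54.40 × (1/6² − 1/7²) = 54.40 × 0.007370 = 0.4009 eV.
λ = hc/ΔE = 1240 / 0.4009 = 3090 nm.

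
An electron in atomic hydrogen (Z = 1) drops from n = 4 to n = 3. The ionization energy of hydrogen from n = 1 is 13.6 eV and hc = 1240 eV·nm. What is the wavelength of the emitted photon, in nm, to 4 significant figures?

ΔE = 13.60 × (1/3² − 1/4²) = 13.60 × 0.04861 = 0.6611 eV.
λ = hc/ΔE = 1240 / 0.6611 = 1876 nm.

1876 nm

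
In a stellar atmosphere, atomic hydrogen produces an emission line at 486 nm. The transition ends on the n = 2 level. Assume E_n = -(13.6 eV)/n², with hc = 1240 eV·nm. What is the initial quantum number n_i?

n_i = 4

The photon energy is ΔE = hc/λ = 1240 / 486 = 2.551 eV.
With Z = 1, ΔE = 13.60 × (1/n_f² − 1/n_i²), so 1/n_f² − 1/n_i² = 0.1876.
With n_f = 2: 1/n_i² = 1/4 − 0.1876 = 0.06239, so n_i ≈ 4.00.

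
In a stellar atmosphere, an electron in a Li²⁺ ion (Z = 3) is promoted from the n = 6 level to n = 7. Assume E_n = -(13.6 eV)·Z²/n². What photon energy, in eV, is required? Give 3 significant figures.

The Bohr energies scale as Z², so for Z = 3: E_n = −122.4/n² eV.
E_7 = −122.4/49 = −2.498 eV and E_6 = −122.4/36 = −3.400 eV.
The photon energy is |E_7 − E_6| = 0.902 eV.

0.902 eV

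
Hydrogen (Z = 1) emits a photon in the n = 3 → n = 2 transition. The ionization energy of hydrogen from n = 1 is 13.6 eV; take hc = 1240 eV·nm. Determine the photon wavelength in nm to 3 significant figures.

ΔE = 13.60 × (1/2² − 1/3²) = 13.60 × 0.1389 = 1.889 eV.
λ = hc/ΔE = 1240 / 1.889 = 656 nm.
This line belongs to the Balmer series.

656 nm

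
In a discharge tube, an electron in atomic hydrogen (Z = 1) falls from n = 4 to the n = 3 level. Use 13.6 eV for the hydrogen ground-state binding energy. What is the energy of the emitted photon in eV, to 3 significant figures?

0.661 eV

E_4 = −13.60/16 = −0.8500 eV and E_3 = −13.60/9 = −1.511 eV.
The photon energy is |E_4 − E_3| = 0.661 eV.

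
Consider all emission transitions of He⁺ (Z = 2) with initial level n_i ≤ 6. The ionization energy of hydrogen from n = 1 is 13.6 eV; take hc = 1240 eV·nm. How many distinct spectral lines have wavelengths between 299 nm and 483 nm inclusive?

2

Enumerate all n_i → n_f pairs with 1 ≤ n_f < n_i ≤ 6 and compute λ = 1240 / [13.6·4·(1/n_f² − 1/n_i²)].
Lines falling in [299, 483] nm: 5→3 (320.5 nm), 4→3 (468.9 nm).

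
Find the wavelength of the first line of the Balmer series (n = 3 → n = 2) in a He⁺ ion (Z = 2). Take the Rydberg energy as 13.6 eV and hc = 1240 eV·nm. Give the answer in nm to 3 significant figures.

The Balmer series terminates on n_f = 2; the first line has n_i = 2+1 = 3.
ΔE = 54.40 × (1/2² − 1/3²) = 7.556 eV.
λ = 1240 / 7.556 = 164 nm.

164 nm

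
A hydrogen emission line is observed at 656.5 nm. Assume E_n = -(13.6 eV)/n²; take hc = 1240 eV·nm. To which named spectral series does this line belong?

ΔE = 1240/656.5 = 1.889 eV.
This matches 13.6 × (1/2² − 1/3²), so n_f = 2: the Balmer series.

Balmer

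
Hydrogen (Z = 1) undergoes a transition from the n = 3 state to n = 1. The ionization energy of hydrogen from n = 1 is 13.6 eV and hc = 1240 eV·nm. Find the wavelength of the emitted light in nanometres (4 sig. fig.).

102.6 nm

ΔE = 13.60 × (1/1² − 1/3²) = 13.60 × 0.8889 = 12.09 eV.
λ = hc/ΔE = 1240 / 12.09 = 102.6 nm.
This line belongs to the Lyman series.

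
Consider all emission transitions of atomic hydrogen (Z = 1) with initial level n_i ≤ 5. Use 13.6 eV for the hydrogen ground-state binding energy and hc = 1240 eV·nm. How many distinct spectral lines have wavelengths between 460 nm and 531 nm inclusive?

Enumerate all n_i → n_f pairs with 1 ≤ n_f < n_i ≤ 5 and compute λ = 1240 / [13.6·1·(1/n_f² − 1/n_i²)].
Lines falling in [460, 531] nm: 4→2 (486.3 nm).

1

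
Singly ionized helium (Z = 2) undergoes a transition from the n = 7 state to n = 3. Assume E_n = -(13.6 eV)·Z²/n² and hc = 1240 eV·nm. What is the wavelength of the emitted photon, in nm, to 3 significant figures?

For Z = 2 the level energies scale as Z², so the effective Rydberg energy is 13.6 × 4 = 54.40 eV.
ΔE = 54.40 × (1/3² − 1/7²) = 54.40 × 0.09070 = 4.934 eV.
λ = hc/ΔE = 1240 / 4.934 = 251 nm.

251 nm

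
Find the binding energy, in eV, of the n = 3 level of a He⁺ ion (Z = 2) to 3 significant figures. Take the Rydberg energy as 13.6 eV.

6.04 eV

E_n = −13.6 Z²/n² = −54.40/n² eV for Z = 2.
E_3 = −54.40/9 = −6.04 eV, so ionization (to E = 0) requires 6.04 eV.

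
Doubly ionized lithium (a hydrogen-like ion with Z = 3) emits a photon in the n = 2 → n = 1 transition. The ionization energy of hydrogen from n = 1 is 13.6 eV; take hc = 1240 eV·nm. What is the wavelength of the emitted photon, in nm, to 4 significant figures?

For Z = 3 the level energies scale as Z², so the effective Rydberg energy is 13.6 × 9 = 122.4 eV.
ΔE = 122.4 × (1/1² − 1/2²) = 122.4 × 0.7500 = 91.80 eV.
λ = hc/ΔE = 1240 / 91.80 = 13.51 nm.

13.51 nm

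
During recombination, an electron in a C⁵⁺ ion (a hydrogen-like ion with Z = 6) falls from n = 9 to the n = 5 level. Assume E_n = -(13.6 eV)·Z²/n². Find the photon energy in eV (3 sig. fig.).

The Bohr energies scale as Z², so for Z = 6: E_n = −489.6/n² eV.
E_9 = −489.6/81 = −6.044 eV and E_5 = −489.6/25 = −19.58 eV.
The photon energy is |E_9 − E_5| = 13.5 eV.

13.5 eV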